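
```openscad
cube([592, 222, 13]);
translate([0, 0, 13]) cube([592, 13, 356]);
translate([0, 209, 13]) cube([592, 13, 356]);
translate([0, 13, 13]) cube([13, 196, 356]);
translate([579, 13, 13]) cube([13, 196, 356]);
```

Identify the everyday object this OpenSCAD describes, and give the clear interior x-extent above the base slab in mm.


An open box. The internal width is 566 mm.

A 592×222 base slab with four walls standing on it — an open box. The base is 592 mm wide and the walls are 13 mm thick, so the internal width is 592 − 2 × 13 = 566 mm.


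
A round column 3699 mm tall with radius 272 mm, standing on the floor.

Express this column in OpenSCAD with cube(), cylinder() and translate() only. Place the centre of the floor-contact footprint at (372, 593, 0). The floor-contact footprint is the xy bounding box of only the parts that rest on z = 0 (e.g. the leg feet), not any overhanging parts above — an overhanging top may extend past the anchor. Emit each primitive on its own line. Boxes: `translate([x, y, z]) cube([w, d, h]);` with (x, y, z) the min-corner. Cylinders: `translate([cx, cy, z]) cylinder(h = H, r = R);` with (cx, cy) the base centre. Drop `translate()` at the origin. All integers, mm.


translate([372, 593, 0]) cylinder(h = 3699, r = 272);


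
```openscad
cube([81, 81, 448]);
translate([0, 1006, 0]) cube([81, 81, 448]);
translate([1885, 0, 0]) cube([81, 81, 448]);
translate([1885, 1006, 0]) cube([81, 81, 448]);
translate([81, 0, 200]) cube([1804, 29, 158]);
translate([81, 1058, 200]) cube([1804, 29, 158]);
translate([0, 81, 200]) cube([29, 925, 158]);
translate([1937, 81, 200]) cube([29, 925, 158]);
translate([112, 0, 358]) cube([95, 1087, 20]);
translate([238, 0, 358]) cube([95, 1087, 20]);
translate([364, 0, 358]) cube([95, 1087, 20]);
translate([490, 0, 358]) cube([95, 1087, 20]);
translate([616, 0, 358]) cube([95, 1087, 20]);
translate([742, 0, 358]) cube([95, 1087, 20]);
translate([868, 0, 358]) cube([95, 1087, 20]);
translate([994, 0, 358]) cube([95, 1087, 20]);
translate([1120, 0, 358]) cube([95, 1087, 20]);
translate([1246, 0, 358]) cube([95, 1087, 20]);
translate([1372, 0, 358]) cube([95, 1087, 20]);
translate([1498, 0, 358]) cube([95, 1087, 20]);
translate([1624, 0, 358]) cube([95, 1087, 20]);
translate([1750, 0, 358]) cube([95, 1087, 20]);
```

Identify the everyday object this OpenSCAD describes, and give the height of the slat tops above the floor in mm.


A bed frame. The slat-top height is 378 mm.

Four posts, four rails, and a row of slats — a bed frame. Slats sit on the rails at z = 200 + 158 = 358; with slat thickness 20, the top is 378 mm.


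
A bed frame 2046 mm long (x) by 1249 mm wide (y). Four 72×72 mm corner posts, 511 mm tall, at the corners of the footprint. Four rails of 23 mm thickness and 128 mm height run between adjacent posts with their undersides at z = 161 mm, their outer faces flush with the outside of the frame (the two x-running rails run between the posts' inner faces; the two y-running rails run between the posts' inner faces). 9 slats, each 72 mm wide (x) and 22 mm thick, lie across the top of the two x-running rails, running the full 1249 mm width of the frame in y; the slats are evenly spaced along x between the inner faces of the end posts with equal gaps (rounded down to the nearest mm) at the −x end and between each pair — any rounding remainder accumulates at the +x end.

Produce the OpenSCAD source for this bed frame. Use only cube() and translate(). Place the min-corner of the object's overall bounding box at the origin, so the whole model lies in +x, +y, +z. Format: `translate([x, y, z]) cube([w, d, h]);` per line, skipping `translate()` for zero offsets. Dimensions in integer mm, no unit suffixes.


cube([72, 72, 511]);
translate([0, 1177, 0]) cube([72, 72, 511]);
translate([1974, 0, 0]) cube([72, 72, 511]);
translate([1974, 1177, 0]) cube([72, 72, 511]);
translate([72, 0, 161]) cube([1902, 23, 128]);
translate([72, 1226, 161]) cube([1902, 23, 128]);
translate([0, 72, 161]) cube([23, 1105, 128]);
translate([2023, 72, 161]) cube([23, 1105, 128]);
translate([197, 0, 289]) cube([72, 1249, 22]);
translate([394, 0, 289]) cube([72, 1249, 22]);
translate([591, 0, 289]) cube([72, 1249, 22]);
translate([788, 0, 289]) cube([72, 1249, 22]);
translate([985, 0, 289]) cube([72, 1249, 22]);
translate([1182, 0, 289]) cube([72, 1249, 22]);
translate([1379, 0, 289]) cube([72, 1249, 22]);
translate([1576, 0, 289]) cube([72, 1249, 22]);
translate([1773, 0, 289]) cube([72, 1249, 22]);


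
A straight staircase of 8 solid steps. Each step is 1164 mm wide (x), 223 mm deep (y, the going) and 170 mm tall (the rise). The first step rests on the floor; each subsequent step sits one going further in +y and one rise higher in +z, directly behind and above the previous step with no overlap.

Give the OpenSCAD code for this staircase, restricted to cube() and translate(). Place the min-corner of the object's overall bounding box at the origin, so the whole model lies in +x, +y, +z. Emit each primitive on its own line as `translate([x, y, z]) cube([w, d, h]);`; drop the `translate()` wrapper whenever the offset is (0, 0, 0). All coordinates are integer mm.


cube([1164, 223, 170]);
translate([0, 223, 170]) cube([1164, 223, 170]);
translate([0, 446, 340]) cube([1164, 223, 170]);
translate([0, 669, 510]) cube([1164, 223, 170]);
translate([0, 892, 680]) cube([1164, 223, 170]);
translate([0, 1115, 850]) cube([1164, 223, 170]);
translate([0, 1338, 1020]) cube([1164, 223, 170]);
translate([0, 1561, 1190]) cube([1164, 223, 170]);


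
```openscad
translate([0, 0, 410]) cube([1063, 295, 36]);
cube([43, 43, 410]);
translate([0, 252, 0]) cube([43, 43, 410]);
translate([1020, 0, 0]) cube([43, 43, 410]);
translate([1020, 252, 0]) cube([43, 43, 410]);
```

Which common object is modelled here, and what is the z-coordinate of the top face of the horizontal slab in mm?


A bench. The seat-top height is 446 mm.

A long slab on four corner posts — a bench. The slab sits at z = 410 with thickness 36, so the top is 410 + 36 = 446 mm.


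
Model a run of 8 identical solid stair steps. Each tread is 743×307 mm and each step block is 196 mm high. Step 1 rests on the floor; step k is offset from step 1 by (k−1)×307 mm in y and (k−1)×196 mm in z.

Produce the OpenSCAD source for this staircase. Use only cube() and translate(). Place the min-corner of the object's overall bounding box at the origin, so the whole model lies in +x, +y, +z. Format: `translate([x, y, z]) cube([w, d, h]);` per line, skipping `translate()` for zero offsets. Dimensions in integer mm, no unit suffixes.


cube([743, 307, 196]);
translate([0, 307, 196]) cube([743, 307, 196]);
translate([0, 614, 392]) cube([743, 307, 196]);
translate([0, 921, 588]) cube([743, 307, 196]);
translate([0, 1228, 784]) cube([743, 307, 196]);
translate([0, 1535, 980]) cube([743, 307, 196]);
translate([0, 1842, 1176]) cube([743, 307, 196]);
translate([0, 2149, 1372]) cube([743, 307, 196]);


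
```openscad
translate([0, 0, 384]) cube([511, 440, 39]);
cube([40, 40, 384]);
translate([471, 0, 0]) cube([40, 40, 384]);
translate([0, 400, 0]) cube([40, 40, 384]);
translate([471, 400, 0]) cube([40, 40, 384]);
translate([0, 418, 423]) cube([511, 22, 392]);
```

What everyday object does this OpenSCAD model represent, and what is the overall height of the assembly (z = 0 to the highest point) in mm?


A chair. The overall height is 815 mm.

A slab on four corner posts with a tall panel at the back — a chair. The seat slab sits at z = 384 with thickness 39, and the 392 mm backrest starts at the seat top, so the overall height is 384 + 39 + 392 = 815 mm.


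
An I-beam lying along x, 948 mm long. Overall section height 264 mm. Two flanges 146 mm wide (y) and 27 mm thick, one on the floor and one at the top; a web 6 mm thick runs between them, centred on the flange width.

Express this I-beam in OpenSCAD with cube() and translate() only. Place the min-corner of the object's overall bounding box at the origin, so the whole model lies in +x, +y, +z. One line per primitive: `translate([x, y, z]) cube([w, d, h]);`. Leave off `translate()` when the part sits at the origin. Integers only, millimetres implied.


cube([948, 146, 27]);
translate([0, 70, 27]) cube([948, 6, 210]);
translate([0, 0, 237]) cube([948, 146, 27]);


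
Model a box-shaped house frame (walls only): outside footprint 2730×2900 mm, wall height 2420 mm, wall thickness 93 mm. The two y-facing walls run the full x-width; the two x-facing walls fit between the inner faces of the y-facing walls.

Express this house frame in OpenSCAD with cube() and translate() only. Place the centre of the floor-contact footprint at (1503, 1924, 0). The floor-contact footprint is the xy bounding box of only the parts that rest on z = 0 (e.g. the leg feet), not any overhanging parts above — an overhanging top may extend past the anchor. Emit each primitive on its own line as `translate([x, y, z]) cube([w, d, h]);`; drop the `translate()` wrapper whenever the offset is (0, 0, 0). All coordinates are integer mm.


translate([138, 474, 0]) cube([2730, 93, 2420]);
translate([138, 3281, 0]) cube([2730, 93, 2420]);
translate([138, 567, 0]) cube([93, 2714, 2420]);
translate([2775, 567, 0]) cube([93, 2714, 2420]);


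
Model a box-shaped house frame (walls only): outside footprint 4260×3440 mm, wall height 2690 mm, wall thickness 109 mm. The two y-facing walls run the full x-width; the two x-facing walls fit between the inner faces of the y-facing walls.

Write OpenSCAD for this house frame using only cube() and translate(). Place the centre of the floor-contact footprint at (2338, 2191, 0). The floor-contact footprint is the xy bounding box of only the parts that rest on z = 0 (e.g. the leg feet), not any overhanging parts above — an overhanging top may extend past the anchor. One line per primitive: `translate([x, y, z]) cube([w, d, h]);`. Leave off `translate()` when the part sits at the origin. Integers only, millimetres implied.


translate([208, 471, 0]) cube([4260, 109, 2690]);
translate([208, 3802, 0]) cube([4260, 109, 2690]);
translate([208, 580, 0]) cube([109, 3222, 2690]);
translate([4359, 580, 0]) cube([109, 3222, 2690]);


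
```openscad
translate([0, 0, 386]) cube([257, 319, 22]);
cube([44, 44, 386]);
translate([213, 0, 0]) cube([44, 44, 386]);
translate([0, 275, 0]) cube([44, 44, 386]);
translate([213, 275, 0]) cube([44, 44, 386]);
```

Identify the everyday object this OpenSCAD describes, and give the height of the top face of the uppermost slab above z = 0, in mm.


A stool. The seat height is 408 mm.

A 257×319×22 slab at z = 386 on four corner posts — a stool. The seat top is 386 + 22 = 408 mm.


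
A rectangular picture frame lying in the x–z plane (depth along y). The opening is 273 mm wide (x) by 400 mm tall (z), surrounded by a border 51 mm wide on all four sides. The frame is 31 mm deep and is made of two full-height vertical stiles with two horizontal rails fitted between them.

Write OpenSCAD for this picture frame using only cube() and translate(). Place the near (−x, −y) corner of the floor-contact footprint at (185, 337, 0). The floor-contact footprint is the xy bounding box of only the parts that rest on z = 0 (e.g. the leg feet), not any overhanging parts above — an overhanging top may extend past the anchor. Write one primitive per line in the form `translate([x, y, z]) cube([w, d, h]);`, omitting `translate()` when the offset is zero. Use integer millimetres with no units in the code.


translate([185, 337, 0]) cube([51, 31, 502]);
translate([509, 337, 0]) cube([51, 31, 502]);
translate([236, 337, 0]) cube([273, 31, 51]);
translate([236, 337, 451]) cube([273, 31, 51]);


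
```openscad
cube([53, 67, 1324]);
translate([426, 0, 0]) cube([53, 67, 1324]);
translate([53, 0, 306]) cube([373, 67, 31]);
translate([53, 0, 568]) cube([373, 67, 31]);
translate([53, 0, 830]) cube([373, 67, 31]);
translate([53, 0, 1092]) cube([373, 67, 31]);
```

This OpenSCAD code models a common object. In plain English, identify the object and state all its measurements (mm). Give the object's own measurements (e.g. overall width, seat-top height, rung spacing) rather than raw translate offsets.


A straight ladder. Two 53×67 mm vertical rails, 1324 mm tall, stand 479 mm apart (outside-to-outside) with their front faces coplanar on the −y side. 4 rungs, each 67 mm deep and 31 mm tall, span between the inner faces of the rails, front faces flush with the rails. The lowest rung's underside is at z = 306 mm and rungs are spaced 262 mm apart (underside to underside).


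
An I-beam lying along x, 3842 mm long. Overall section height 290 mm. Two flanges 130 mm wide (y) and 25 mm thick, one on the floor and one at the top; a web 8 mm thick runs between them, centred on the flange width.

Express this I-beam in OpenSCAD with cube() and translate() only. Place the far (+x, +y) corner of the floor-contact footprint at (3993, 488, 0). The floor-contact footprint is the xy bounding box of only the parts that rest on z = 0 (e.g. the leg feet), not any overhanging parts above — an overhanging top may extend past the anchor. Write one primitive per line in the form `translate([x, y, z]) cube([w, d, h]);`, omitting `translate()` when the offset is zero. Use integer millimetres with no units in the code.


translate([151, 358, 0]) cube([3842, 130, 25]);
translate([151, 419, 25]) cube([3842, 8, 240]);
translate([151, 358, 265]) cube([3842, 130, 25]);


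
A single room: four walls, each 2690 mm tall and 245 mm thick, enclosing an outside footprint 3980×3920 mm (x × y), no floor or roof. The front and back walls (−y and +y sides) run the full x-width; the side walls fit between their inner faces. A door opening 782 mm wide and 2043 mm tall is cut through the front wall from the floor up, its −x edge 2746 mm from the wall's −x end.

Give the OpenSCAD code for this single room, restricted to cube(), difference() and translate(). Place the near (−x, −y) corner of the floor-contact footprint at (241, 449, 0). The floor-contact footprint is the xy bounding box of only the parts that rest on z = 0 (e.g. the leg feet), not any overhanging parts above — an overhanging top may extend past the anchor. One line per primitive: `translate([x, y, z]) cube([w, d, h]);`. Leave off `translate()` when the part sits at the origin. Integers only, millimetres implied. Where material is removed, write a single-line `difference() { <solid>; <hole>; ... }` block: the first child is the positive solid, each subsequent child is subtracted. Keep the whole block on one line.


difference() { translate([241, 449, 0]) cube([3980, 245, 2690]); translate([2987, 449, 0]) cube([782, 245, 2043]); }
translate([241, 4124, 0]) cube([3980, 245, 2690]);
translate([241, 694, 0]) cube([245, 3430, 2690]);
translate([3976, 694, 0]) cube([245, 3430, 2690]);


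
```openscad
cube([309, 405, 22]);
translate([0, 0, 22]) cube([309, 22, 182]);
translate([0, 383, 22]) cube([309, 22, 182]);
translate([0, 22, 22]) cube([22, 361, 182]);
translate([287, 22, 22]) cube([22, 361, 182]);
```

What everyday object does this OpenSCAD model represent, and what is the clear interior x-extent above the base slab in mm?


An open box. The internal width is 265 mm.

A 309×405 base slab with four walls standing on it — an open box. The base is 309 mm wide and the walls are 22 mm thick, so the internal width is 309 − 2 × 22 = 265 mm.


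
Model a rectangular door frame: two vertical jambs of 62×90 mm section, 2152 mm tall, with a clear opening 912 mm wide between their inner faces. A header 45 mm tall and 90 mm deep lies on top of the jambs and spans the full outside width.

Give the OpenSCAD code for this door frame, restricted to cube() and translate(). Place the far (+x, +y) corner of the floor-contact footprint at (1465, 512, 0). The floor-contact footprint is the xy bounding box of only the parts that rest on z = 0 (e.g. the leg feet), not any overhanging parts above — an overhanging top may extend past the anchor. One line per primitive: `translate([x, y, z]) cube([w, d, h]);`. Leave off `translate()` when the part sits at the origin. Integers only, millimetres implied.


translate([429, 422, 0]) cube([62, 90, 2152]);
translate([1403, 422, 0]) cube([62, 90, 2152]);
translate([429, 422, 2152]) cube([1036, 90, 45]);


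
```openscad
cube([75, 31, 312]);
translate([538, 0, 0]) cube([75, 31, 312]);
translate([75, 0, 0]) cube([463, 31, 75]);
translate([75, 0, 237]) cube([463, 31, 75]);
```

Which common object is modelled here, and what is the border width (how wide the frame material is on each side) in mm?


A picture frame. The border width is 75 mm.

Four thin pieces enclosing a rectangular opening — a picture frame. The two full-height stiles are 312 mm tall; the top rail sits at z = 237 and is 75 mm tall, so the border above the opening is 312 − 237 = 75 mm, matching the stile x-width.


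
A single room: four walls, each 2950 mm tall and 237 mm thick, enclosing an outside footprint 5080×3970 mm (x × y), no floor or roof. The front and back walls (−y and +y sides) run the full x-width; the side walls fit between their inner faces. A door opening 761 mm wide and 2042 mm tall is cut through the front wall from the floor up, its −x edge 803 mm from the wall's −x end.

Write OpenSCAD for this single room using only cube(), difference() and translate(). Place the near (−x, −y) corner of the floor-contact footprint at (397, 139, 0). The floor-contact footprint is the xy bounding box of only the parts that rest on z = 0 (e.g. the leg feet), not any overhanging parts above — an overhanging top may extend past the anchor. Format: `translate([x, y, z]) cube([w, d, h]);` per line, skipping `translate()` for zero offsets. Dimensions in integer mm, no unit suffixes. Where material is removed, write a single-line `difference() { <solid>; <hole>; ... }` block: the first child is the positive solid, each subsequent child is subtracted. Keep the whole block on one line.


difference() { translate([397, 139, 0]) cube([5080, 237, 2950]); translate([1200, 139, 0]) cube([761, 237, 2042]); }
translate([397, 3872, 0]) cube([5080, 237, 2950]);
translate([397, 376, 0]) cube([237, 3496, 2950]);
translate([5240, 376, 0]) cube([237, 3496, 2950]);


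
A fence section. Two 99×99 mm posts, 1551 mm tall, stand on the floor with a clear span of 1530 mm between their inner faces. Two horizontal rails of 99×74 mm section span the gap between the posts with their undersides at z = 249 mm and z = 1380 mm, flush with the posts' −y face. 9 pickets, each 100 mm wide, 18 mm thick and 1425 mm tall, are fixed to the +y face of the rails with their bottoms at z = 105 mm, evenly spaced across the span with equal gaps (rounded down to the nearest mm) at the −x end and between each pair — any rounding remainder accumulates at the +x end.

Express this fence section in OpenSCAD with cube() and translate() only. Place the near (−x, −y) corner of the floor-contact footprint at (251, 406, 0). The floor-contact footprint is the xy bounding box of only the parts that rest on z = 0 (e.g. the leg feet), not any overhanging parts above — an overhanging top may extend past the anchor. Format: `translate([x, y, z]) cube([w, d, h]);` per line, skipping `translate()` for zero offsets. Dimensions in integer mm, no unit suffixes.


translate([251, 406, 0]) cube([99, 99, 1551]);
translate([1880, 406, 0]) cube([99, 99, 1551]);
translate([350, 406, 249]) cube([1530, 99, 74]);
translate([350, 406, 1380]) cube([1530, 99, 74]);
translate([413, 505, 105]) cube([100, 18, 1425]);
translate([576, 505, 105]) cube([100, 18, 1425]);
translate([739, 505, 105]) cube([100, 18, 1425]);
translate([902, 505, 105]) cube([100, 18, 1425]);
translate([1065, 505, 105]) cube([100, 18, 1425]);
translate([1228, 505, 105]) cube([100, 18, 1425]);
translate([1391, 505, 105]) cube([100, 18, 1425]);
translate([1554, 505, 105]) cube([100, 18, 1425]);
translate([1717, 505, 105]) cube([100, 18, 1425]);


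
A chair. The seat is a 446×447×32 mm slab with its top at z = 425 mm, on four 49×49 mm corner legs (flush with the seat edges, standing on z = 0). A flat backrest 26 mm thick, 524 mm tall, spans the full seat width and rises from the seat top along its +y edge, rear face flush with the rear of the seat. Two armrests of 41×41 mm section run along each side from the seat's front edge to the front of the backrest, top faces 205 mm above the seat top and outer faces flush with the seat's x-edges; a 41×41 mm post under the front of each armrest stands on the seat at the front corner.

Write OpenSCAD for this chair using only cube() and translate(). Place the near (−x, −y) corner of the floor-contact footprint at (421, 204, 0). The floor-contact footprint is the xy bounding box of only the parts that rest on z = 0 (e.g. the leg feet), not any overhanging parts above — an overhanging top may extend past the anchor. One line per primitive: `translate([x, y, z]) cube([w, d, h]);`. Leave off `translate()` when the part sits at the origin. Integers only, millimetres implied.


translate([421, 204, 393]) cube([446, 447, 32]);
translate([421, 204, 0]) cube([49, 49, 393]);
translate([818, 204, 0]) cube([49, 49, 393]);
translate([421, 602, 0]) cube([49, 49, 393]);
translate([818, 602, 0]) cube([49, 49, 393]);
translate([421, 625, 425]) cube([446, 26, 524]);
translate([421, 204, 589]) cube([41, 421, 41]);
translate([826, 204, 589]) cube([41, 421, 41]);
translate([421, 204, 425]) cube([41, 41, 164]);
translate([826, 204, 425]) cube([41, 41, 164]);


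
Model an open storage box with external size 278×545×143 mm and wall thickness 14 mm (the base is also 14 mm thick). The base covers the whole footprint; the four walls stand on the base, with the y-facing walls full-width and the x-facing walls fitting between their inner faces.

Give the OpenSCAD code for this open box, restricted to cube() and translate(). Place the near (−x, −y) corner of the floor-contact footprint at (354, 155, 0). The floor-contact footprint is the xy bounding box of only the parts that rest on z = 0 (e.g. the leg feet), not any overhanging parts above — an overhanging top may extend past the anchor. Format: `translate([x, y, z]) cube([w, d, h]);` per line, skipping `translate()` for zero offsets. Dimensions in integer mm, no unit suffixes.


translate([354, 155, 0]) cube([278, 545, 14]);
translate([354, 155, 14]) cube([278, 14, 129]);
translate([354, 686, 14]) cube([278, 14, 129]);
translate([354, 169, 14]) cube([14, 517, 129]);
translate([618, 169, 14]) cube([14, 517, 129]);


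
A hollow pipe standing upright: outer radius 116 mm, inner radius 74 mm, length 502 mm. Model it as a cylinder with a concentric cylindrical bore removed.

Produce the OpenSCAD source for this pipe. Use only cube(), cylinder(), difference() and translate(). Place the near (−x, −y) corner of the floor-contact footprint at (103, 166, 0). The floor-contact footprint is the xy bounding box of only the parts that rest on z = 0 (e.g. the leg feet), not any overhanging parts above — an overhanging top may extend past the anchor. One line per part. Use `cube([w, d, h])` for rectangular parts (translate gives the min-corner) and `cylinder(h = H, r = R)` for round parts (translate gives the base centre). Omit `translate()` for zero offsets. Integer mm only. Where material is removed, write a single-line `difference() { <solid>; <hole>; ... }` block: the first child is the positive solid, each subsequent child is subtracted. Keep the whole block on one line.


difference() { translate([219, 282, 0]) cylinder(h = 502, r = 116); translate([219, 282, 0]) cylinder(h = 502, r = 74); }


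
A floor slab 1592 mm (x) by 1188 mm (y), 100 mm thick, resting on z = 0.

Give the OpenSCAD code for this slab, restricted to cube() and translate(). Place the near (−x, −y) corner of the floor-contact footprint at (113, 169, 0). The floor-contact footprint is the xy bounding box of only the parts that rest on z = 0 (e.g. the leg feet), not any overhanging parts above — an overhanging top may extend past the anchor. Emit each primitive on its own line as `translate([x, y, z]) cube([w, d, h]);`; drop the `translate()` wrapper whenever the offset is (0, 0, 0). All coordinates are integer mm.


translate([113, 169, 0]) cube([1592, 1188, 100]);


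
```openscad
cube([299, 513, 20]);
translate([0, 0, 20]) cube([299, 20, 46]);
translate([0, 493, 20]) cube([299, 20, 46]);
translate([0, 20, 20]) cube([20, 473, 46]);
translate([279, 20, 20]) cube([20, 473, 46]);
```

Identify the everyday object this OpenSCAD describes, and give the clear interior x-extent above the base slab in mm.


An open box. The internal width is 259 mm.

A 299×513 base slab with four walls standing on it — an open box. The base is 299 mm wide and the walls are 20 mm thick, so the internal width is 299 − 2 × 20 = 259 mm.


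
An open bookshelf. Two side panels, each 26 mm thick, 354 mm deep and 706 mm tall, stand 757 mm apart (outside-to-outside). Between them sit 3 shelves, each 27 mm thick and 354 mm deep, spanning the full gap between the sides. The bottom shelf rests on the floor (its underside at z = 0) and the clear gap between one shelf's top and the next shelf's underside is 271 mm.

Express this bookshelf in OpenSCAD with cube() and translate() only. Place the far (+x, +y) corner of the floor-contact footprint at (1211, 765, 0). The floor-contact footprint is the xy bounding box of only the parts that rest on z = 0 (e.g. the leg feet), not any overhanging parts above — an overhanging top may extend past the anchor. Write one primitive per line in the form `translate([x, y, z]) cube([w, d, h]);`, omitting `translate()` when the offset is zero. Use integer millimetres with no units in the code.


translate([454, 411, 0]) cube([26, 354, 706]);
translate([1185, 411, 0]) cube([26, 354, 706]);
translate([480, 411, 0]) cube([705, 354, 27]);
translate([480, 411, 298]) cube([705, 354, 27]);
translate([480, 411, 596]) cube([705, 354, 27]);


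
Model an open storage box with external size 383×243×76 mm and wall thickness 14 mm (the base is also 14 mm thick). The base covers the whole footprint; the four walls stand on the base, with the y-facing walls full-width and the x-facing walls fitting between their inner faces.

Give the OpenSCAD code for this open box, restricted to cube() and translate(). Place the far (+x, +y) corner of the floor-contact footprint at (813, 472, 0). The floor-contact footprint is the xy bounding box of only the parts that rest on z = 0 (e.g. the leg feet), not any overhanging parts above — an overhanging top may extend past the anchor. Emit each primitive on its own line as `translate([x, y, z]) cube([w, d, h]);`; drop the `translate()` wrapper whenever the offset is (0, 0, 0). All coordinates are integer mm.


translate([430, 229, 0]) cube([383, 243, 14]);
translate([430, 229, 14]) cube([383, 14, 62]);
translate([430, 458, 14]) cube([383, 14, 62]);
translate([430, 243, 14]) cube([14, 215, 62]);
translate([799, 243, 14]) cube([14, 215, 62]);


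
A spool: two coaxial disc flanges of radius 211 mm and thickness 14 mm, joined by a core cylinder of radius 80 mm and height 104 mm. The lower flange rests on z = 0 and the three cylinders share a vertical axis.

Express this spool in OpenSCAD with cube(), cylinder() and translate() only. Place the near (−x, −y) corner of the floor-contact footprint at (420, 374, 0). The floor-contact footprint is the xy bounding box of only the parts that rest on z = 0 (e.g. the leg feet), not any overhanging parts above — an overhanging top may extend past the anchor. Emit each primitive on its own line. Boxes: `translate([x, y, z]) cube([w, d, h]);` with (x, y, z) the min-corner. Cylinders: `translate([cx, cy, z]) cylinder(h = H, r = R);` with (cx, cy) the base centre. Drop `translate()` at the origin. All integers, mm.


translate([631, 585, 0]) cylinder(h = 14, r = 211);
translate([631, 585, 14]) cylinder(h = 104, r = 80);
translate([631, 585, 118]) cylinder(h = 14, r = 211);


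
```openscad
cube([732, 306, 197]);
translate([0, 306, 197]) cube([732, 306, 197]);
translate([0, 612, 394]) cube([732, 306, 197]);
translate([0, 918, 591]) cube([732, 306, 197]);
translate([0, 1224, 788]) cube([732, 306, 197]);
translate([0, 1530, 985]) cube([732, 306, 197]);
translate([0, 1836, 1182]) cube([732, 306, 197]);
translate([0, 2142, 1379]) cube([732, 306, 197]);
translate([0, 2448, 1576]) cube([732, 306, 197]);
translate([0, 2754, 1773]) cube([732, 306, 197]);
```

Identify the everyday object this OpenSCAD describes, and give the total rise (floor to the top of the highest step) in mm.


A staircase. The total rise is 1970 mm.

10 identical blocks, each offset up and back from the previous — a staircase. Each step is 197 mm tall and there are 10 of them, so the total rise is 10 × 197 = 1970 mm.


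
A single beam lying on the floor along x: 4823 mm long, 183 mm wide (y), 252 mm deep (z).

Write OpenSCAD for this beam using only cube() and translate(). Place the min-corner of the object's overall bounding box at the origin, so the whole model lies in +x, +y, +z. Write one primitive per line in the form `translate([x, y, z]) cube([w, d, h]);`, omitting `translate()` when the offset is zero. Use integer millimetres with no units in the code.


cube([4823, 183, 252]);


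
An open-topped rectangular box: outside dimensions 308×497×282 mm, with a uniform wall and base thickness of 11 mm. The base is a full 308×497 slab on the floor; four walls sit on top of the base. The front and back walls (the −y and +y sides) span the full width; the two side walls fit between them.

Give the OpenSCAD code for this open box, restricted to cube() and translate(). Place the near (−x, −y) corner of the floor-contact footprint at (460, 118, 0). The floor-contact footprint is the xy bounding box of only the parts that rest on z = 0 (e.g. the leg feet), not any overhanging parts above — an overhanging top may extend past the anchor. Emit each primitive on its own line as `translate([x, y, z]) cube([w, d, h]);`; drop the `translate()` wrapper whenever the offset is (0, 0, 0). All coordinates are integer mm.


translate([460, 118, 0]) cube([308, 497, 11]);
translate([460, 118, 11]) cube([308, 11, 271]);
translate([460, 604, 11]) cube([308, 11, 271]);
translate([460, 129, 11]) cube([11, 475, 271]);
translate([757, 129, 11]) cube([11, 475, 271]);


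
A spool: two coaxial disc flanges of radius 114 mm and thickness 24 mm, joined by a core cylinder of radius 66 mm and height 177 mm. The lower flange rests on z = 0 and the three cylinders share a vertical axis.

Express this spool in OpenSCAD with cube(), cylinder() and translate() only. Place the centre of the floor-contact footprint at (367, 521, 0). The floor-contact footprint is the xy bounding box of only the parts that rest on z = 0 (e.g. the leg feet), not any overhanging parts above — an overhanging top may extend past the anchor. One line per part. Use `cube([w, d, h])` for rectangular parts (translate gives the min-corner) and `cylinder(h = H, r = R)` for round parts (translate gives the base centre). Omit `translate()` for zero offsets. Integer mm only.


translate([367, 521, 0]) cylinder(h = 24, r = 114);
translate([367, 521, 24]) cylinder(h = 177, r = 66);
translate([367, 521, 201]) cylinder(h = 24, r = 114);


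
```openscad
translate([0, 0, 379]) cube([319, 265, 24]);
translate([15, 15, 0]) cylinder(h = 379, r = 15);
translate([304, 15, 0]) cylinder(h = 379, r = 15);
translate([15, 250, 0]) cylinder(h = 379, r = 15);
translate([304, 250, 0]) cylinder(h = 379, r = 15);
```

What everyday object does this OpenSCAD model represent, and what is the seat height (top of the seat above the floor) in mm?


A stool. The seat height is 403 mm.

A 319×265×24 slab at z = 379 on four corner cylinders — a stool. The seat top is 379 + 24 = 403 mm.


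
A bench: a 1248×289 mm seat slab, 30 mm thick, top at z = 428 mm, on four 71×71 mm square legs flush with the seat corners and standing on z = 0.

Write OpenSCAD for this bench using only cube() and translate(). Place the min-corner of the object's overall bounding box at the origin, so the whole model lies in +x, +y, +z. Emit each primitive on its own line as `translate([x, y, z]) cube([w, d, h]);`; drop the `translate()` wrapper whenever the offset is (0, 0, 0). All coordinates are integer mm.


translate([0, 0, 398]) cube([1248, 289, 30]);
cube([71, 71, 398]);
translate([0, 218, 0]) cube([71, 71, 398]);
translate([1177, 0, 0]) cube([71, 71, 398]);
translate([1177, 218, 0]) cube([71, 71, 398]);


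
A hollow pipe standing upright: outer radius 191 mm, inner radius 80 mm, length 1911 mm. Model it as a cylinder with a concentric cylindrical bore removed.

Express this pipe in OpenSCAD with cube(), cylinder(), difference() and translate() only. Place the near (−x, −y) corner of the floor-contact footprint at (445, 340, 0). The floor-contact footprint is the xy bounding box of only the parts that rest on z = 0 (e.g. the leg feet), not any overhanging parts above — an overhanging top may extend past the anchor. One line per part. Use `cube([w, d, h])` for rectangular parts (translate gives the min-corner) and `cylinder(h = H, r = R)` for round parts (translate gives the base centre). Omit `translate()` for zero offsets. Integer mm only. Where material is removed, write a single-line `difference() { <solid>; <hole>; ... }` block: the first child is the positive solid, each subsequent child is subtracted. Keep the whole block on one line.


difference() { translate([636, 531, 0]) cylinder(h = 1911, r = 191); translate([636, 531, 0]) cylinder(h = 1911, r = 80); }


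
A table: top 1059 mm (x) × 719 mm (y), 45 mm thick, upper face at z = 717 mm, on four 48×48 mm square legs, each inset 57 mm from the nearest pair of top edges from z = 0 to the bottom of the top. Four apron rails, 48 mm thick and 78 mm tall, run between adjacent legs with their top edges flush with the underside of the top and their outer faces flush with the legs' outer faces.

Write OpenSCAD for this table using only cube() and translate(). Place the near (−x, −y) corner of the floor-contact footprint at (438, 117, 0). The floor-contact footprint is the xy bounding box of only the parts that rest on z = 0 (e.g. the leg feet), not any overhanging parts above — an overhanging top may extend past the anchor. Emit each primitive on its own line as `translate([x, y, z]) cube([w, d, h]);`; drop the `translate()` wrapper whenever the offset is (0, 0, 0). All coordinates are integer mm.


translate([381, 60, 672]) cube([1059, 719, 45]);
translate([438, 117, 0]) cube([48, 48, 672]);
translate([1335, 117, 0]) cube([48, 48, 672]);
translate([438, 674, 0]) cube([48, 48, 672]);
translate([1335, 674, 0]) cube([48, 48, 672]);
translate([486, 117, 594]) cube([849, 48, 78]);
translate([486, 674, 594]) cube([849, 48, 78]);
translate([438, 165, 594]) cube([48, 509, 78]);
translate([1335, 165, 594]) cube([48, 509, 78]);


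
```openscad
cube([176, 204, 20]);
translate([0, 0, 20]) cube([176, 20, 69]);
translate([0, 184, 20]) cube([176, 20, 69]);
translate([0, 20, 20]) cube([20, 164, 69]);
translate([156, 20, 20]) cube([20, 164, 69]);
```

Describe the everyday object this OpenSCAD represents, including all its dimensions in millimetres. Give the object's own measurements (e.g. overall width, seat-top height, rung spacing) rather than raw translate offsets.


An open-topped rectangular box: outside dimensions 176×204×89 mm, with a uniform wall and base thickness of 20 mm. The base is a full 176×204 slab on the floor; four walls sit on top of the base. The front and back walls (the −y and +y sides) span the full width; the two side walls fit between them.


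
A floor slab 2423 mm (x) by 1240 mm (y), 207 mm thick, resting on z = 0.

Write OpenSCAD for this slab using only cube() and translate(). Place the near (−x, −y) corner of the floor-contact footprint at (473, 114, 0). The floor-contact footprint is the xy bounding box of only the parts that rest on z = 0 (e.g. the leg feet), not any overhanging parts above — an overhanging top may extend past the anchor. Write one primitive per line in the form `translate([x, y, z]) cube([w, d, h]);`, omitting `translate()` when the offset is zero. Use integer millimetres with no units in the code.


translate([473, 114, 0]) cube([2423, 1240, 207]);


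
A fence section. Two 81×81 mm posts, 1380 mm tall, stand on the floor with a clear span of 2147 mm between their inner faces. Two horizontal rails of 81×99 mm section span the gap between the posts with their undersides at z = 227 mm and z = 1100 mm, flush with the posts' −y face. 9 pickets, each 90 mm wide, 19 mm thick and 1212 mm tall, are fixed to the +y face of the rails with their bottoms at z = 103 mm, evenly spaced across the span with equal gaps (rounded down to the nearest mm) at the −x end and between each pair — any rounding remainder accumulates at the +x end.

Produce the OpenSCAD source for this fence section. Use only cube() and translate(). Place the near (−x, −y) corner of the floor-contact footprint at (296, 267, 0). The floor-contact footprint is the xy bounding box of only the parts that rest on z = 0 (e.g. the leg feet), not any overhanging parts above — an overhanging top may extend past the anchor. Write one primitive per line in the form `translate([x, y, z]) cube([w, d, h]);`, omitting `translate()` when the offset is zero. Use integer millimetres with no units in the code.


translate([296, 267, 0]) cube([81, 81, 1380]);
translate([2524, 267, 0]) cube([81, 81, 1380]);
translate([377, 267, 227]) cube([2147, 81, 99]);
translate([377, 267, 1100]) cube([2147, 81, 99]);
translate([510, 348, 103]) cube([90, 19, 1212]);
translate([733, 348, 103]) cube([90, 19, 1212]);
translate([956, 348, 103]) cube([90, 19, 1212]);
translate([1179, 348, 103]) cube([90, 19, 1212]);
translate([1402, 348, 103]) cube([90, 19, 1212]);
translate([1625, 348, 103]) cube([90, 19, 1212]);
translate([1848, 348, 103]) cube([90, 19, 1212]);
translate([2071, 348, 103]) cube([90, 19, 1212]);
translate([2294, 348, 103]) cube([90, 19, 1212]);


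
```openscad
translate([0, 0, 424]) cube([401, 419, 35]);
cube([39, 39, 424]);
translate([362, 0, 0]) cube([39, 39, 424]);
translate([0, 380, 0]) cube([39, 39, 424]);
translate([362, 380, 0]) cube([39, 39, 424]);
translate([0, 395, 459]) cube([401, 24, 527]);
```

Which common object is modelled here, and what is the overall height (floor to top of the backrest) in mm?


A chair. The overall height is 986 mm.

A slab on four corner posts with a tall panel at the back — a chair. The seat slab sits at z = 424 with thickness 35, and the 527 mm backrest starts at the seat top, so the overall height is 424 + 35 + 527 = 986 mm.


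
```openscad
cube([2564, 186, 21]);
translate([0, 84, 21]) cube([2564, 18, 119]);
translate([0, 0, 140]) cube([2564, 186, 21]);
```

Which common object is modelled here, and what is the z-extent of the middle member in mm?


An I-beam. The web height is 119 mm.

Two wide flanges with a thin centred web — an I-beam. Overall 161 mm minus two 21 mm flanges gives a web of 161 − 2·21 = 119 mm.


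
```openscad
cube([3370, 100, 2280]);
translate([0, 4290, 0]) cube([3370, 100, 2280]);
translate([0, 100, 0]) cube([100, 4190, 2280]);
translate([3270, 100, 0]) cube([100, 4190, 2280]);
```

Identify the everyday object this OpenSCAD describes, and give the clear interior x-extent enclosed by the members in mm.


A house (or room) frame. The interior width is 3170 mm.

Four 2280 mm walls enclosing a rectangle with no floor or roof — a room or house frame. Outside width is 3370 mm and wall thickness is 100 mm, so the interior width is 3370 − 2 × 100 = 3170 mm.


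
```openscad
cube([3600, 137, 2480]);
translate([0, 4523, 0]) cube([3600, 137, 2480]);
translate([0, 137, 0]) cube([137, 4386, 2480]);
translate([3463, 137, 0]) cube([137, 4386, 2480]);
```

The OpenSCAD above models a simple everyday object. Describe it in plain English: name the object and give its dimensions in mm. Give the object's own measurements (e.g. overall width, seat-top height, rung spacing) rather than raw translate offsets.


The wall frame of a small rectangular building: four walls, each 2480 mm tall and 137 mm thick, enclosing a footprint 3600 mm (x) by 4660 mm (y) outside-to-outside, with no floor or roof. The front and back walls (the −y and +y sides) span the full width; the two side walls fit between them.
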